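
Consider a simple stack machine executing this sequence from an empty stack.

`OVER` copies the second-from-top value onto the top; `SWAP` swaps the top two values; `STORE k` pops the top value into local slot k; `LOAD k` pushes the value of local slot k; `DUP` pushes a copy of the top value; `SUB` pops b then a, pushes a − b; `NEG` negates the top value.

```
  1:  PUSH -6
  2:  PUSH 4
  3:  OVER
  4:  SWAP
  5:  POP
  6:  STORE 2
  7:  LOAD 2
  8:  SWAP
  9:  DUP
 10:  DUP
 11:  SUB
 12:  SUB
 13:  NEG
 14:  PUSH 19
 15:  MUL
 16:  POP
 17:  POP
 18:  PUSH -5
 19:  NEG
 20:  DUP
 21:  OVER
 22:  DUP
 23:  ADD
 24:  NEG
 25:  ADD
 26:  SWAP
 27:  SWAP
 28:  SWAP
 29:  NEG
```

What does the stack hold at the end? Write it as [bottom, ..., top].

PUSH -6 → -6
PUSH 4  → -6 4
OVER    → -6 4 -6
SWAP    → -6 -6 4
POP     → -6 -6
STORE 2 → -6
LOAD 2  → -6 -6
SWAP    → -6 -6
DUP     → -6 -6 -6
DUP     → -6 -6 -6 -6
SUB     → -6 -6 0
SUB     → -6 -6
NEG     → -6 6
PUSH 19 → -6 6 19
MUL     → -6 114
POP     → -6
POP     → (empty)
PUSH -5 → -5
NEG     → 5
DUP     → 5 5
OVER    → 5 5 5
DUP     → 5 5 5 5
ADD     → 5 5 10
NEG     → 5 5 -10
ADD     → 5 -5
SWAP    → -5 5
SWAP    → 5 -5
SWAP    → -5 5
NEG     → -5 -5

[-5, -5]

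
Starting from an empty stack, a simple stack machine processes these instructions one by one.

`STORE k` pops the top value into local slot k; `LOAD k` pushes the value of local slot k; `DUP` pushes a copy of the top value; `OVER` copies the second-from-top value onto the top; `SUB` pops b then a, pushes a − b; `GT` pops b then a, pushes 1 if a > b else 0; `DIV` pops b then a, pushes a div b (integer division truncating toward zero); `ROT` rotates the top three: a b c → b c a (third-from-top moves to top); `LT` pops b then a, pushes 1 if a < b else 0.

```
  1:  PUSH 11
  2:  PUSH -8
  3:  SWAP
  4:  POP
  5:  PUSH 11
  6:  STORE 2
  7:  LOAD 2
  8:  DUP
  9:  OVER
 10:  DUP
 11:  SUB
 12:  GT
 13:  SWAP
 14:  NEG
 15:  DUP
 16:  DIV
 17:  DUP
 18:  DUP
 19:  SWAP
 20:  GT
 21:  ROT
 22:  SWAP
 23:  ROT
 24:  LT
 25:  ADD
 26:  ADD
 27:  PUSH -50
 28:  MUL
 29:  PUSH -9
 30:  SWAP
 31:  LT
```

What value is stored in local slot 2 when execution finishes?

PUSH 11  → 11
PUSH -8  → 11 -8
SWAP     → -8 11
POP      → -8
PUSH 11  → -8 11
STORE 2  → -8
LOAD 2   → -8 11
DUP      → -8 11 11
OVER     → -8 11 11 11
DUP      → -8 11 11 11 11
SUB      → -8 11 11 0
GT       → -8 11 1
SWAP     → -8 1 11
NEG      → -8 1 -11
DUP      → -8 1 -11 -11
DIV      → -8 1 1
DUP      → -8 1 1 1
DUP      → -8 1 1 1 1
SWAP     → -8 1 1 1 1
GT       → -8 1 1 0
ROT      → -8 1 0 1
SWAP     → -8 1 1 0
ROT      → -8 1 0 1
LT       → -8 1 1
ADD      → -8 2
ADD      → -6
PUSH -50 → -6 -50
MUL      → 300
PUSH -9  → 300 -9
SWAP     → -9 300
LT       → 1

11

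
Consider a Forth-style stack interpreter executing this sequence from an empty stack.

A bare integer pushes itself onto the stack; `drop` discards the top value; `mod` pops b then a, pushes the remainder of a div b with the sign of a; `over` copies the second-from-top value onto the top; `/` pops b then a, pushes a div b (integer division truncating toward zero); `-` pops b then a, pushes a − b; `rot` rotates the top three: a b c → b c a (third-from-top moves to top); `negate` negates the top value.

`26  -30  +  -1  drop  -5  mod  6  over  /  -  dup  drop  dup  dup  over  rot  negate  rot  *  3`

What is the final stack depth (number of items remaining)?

26     -> 26
-30    -> 26 -30
+      -> -4
-1     -> -4 -1
drop   -> -4
-5     -> -4 -5
mod    -> -4
6      -> -4 6
over   -> -4 6 -4
/      -> -4 -1
-      -> -3
dup    -> -3 -3
drop   -> -3
dup    -> -3 -3
dup    -> -3 -3 -3
over   -> -3 -3 -3 -3
rot    -> -3 -3 -3 -3
negate -> -3 -3 -3 3
rot    -> -3 -3 3 -3
*      -> -3 -3 -9
3      -> -3 -3 -9 3

4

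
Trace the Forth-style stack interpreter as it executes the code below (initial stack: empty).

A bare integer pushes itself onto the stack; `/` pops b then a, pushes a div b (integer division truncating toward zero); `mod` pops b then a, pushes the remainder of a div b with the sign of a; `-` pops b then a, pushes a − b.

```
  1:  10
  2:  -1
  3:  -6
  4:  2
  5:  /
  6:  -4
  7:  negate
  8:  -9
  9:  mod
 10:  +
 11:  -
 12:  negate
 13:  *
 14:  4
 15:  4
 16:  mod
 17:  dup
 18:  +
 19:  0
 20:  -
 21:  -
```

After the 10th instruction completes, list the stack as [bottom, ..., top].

[10, -1, 1]

10     → [10]
-1     → [10, -1]
-6     → [10, -1, -6]
2      → [10, -1, -6, 2]
/      → [10, -1, -3]
-4     → [10, -1, -3, -4]
negate → [10, -1, -3, 4]
-9     → [10, -1, -3, 4, -9]
mod    → [10, -1, -3, 4]
+      → [10, -1, 1]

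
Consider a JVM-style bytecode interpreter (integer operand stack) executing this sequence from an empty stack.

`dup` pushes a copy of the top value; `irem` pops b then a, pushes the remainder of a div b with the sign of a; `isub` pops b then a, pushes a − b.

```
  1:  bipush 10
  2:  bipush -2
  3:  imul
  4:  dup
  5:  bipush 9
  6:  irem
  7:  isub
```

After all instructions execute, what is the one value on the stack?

-18

bipush 10  [10]
bipush -2  [10, -2]
imul       [-20]
dup        [-20, -20]
bipush 9   [-20, -20, 9]
irem       [-20, -2]
isub       [-18]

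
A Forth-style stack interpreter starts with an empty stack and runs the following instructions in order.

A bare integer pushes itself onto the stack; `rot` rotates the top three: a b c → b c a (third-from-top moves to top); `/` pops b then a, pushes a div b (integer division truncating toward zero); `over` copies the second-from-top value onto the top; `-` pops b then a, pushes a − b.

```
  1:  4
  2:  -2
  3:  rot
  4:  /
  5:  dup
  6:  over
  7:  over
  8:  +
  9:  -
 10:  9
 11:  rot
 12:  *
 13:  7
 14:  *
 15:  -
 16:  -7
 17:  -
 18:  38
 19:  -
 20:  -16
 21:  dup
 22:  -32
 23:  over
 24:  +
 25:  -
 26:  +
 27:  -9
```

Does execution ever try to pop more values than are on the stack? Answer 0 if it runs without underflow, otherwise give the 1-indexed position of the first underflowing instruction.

4  → [4]
-2 → [4, -2]
rot  — needs 3 operands, stack has 2 → underflow

3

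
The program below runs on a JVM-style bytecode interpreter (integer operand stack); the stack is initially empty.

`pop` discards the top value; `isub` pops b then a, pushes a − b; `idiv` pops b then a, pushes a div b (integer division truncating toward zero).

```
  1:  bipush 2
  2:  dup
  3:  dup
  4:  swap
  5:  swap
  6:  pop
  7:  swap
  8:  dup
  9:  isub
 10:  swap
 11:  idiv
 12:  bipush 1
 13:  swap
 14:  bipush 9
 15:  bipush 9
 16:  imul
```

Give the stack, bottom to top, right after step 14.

[1, 0, 9]

bipush 2 → 2
dup      → 2 2
dup      → 2 2 2
swap     → 2 2 2
swap     → 2 2 2
pop      → 2 2
swap     → 2 2
dup      → 2 2 2
isub     → 2 0
swap     → 0 2
idiv     → 0
bipush 1 → 0 1
swap     → 1 0
bipush 9 → 1 0 9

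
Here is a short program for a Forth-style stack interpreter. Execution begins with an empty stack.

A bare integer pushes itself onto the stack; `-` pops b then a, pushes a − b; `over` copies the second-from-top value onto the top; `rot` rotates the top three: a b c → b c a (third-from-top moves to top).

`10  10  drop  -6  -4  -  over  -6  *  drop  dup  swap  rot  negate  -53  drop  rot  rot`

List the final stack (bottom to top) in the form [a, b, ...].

[-10, -2, -2]

10      [10]
10      [10, 10]
drop    [10]
-6      [10, -6]
-4      [10, -6, -4]
-       [10, -2]
over    [10, -2, 10]
-6      [10, -2, 10, -6]
*       [10, -2, -60]
drop    [10, -2]
dup     [10, -2, -2]
swap    [10, -2, -2]
rot     [-2, -2, 10]
negate  [-2, -2, -10]
-53     [-2, -2, -10, -53]
drop    [-2, -2, -10]
rot     [-2, -10, -2]
rot     [-10, -2, -2]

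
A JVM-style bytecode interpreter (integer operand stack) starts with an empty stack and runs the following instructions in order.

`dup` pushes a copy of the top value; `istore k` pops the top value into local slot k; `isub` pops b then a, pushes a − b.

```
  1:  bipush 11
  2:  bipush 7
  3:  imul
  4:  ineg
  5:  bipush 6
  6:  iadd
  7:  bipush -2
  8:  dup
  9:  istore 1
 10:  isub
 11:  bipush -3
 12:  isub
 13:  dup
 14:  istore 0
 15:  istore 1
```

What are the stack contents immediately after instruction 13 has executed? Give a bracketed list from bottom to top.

bipush 11 -> [11]
bipush 7  -> [11, 7]
imul      -> [77]
ineg      -> [-77]
bipush 6  -> [-77, 6]
iadd      -> [-71]
bipush -2 -> [-71, -2]
dup       -> [-71, -2, -2]
istore 1  -> [-71, -2]
isub      -> [-69]
bipush -3 -> [-69, -3]
isub      -> [-66]
dup       -> [-66, -66]

[-66, -66]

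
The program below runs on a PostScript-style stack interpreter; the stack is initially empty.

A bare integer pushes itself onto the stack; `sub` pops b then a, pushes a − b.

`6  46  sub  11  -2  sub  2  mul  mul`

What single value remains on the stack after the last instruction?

-1040

6   : 6
46  : 6 46
sub : -40
11  : -40 11
-2  : -40 11 -2
sub : -40 13
2   : -40 13 2
mul : -40 26
mul : -1040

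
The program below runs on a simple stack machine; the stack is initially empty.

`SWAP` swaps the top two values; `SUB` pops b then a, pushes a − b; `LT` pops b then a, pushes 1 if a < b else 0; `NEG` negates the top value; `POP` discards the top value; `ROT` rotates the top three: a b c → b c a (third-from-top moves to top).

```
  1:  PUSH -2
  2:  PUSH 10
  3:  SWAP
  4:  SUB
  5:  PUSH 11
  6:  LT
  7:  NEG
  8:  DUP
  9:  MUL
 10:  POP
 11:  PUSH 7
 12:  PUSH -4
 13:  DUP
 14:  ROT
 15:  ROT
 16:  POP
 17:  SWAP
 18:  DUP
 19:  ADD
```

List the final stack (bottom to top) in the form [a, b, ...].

PUSH -2 → -2
PUSH 10 → -2 10
SWAP    → 10 -2
SUB     → 12
PUSH 11 → 12 11
LT      → 0
NEG     → 0
DUP     → 0 0
MUL     → 0
POP     → (empty)
PUSH 7  → 7
PUSH -4 → 7 -4
DUP     → 7 -4 -4
ROT     → -4 -4 7
ROT     → -4 7 -4
POP     → -4 7
SWAP    → 7 -4
DUP     → 7 -4 -4
ADD     → 7 -8

[7, -8]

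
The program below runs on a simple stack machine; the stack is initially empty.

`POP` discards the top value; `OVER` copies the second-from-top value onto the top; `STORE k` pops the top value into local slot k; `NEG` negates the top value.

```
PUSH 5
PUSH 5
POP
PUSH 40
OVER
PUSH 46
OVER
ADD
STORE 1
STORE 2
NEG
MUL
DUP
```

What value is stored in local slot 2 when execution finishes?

5

PUSH 5  : 5
PUSH 5  : 5 5
POP     : 5
PUSH 40 : 5 40
OVER    : 5 40 5
PUSH 46 : 5 40 5 46
OVER    : 5 40 5 46 5
ADD     : 5 40 5 51
STORE 1 : 5 40 5
STORE 2 : 5 40
NEG     : 5 -40
MUL     : -200
DUP     : -200 -200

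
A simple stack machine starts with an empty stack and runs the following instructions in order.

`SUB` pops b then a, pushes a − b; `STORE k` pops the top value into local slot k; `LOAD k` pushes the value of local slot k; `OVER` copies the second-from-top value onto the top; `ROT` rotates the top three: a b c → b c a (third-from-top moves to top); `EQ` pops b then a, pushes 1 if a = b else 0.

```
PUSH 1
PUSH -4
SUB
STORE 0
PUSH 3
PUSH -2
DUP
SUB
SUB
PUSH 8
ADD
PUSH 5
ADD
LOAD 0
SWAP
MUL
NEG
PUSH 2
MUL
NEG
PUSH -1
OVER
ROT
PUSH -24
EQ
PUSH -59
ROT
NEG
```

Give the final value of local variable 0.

5

PUSH 1   → [1]
PUSH -4  → [1, -4]
SUB      → [5]
STORE 0  → []
PUSH 3   → [3]
PUSH -2  → [3, -2]
DUP      → [3, -2, -2]
SUB      → [3, 0]
SUB      → [3]
PUSH 8   → [3, 8]
ADD      → [11]
PUSH 5   → [11, 5]
ADD      → [16]
LOAD 0   → [16, 5]
SWAP     → [5, 16]
MUL      → [80]
NEG      → [-80]
PUSH 2   → [-80, 2]
MUL      → [-160]
NEG      → [160]
PUSH -1  → [160, -1]
OVER     → [160, -1, 160]
ROT      → [-1, 160, 160]
PUSH -24 → [-1, 160, 160, -24]
EQ       → [-1, 160, 0]
PUSH -59 → [-1, 160, 0, -59]
ROT      → [-1, 0, -59, 160]
NEG      → [-1, 0, -59, -160]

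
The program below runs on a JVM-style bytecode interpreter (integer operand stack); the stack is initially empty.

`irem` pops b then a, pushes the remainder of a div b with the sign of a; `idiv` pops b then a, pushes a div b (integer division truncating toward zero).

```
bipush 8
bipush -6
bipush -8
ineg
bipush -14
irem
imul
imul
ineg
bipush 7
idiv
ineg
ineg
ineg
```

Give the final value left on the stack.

-54

bipush 8   → [8]
bipush -6  → [8, -6]
bipush -8  → [8, -6, -8]
ineg       → [8, -6, 8]
bipush -14 → [8, -6, 8, -14]
irem       → [8, -6, 8]
imul       → [8, -48]
imul       → [-384]
ineg       → [384]
bipush 7   → [384, 7]
idiv       → [54]
ineg       → [-54]
ineg       → [54]
ineg       → [-54]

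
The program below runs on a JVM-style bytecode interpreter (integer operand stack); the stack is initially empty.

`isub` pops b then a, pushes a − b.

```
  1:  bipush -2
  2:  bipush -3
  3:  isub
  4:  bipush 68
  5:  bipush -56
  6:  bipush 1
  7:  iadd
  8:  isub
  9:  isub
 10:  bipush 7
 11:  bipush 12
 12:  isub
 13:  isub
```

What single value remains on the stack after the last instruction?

bipush -2   -2
bipush -3   -2 -3
isub        1
bipush 68   1 68
bipush -56  1 68 -56
bipush 1    1 68 -56 1
iadd        1 68 -55
isub        1 123
isub        -122
bipush 7    -122 7
bipush 12   -122 7 12
isub        -122 -5
isub        -117

-117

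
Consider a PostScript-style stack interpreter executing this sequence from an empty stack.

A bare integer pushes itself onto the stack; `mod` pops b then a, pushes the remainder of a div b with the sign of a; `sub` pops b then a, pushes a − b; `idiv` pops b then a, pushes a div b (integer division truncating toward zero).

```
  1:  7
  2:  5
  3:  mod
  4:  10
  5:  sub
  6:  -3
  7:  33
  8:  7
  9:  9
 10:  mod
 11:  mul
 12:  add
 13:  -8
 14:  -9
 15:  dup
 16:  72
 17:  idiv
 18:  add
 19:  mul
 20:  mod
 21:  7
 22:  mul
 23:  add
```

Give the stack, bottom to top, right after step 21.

7    : [7]
5    : [7, 5]
mod  : [2]
10   : [2, 10]
sub  : [-8]
-3   : [-8, -3]
33   : [-8, -3, 33]
7    : [-8, -3, 33, 7]
9    : [-8, -3, 33, 7, 9]
mod  : [-8, -3, 33, 7]
mul  : [-8, -3, 231]
add  : [-8, 228]
-8   : [-8, 228, -8]
-9   : [-8, 228, -8, -9]
dup  : [-8, 228, -8, -9, -9]
72   : [-8, 228, -8, -9, -9, 72]
idiv : [-8, 228, -8, -9, 0]
add  : [-8, 228, -8, -9]
mul  : [-8, 228, 72]
mod  : [-8, 12]
7    : [-8, 12, 7]

[-8, 12, 7]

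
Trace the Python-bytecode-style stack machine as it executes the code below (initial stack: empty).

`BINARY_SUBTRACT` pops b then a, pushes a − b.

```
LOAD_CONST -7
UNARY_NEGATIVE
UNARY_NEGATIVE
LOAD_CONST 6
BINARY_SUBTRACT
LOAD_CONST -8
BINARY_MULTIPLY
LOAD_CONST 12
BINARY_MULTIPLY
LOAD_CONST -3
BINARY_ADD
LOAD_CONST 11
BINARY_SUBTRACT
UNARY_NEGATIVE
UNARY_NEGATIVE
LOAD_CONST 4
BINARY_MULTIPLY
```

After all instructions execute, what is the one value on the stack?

4936

LOAD_CONST -7   → -7
UNARY_NEGATIVE  → 7
UNARY_NEGATIVE  → -7
LOAD_CONST 6    → -7 6
BINARY_SUBTRACT → -13
LOAD_CONST -8   → -13 -8
BINARY_MULTIPLY → 104
LOAD_CONST 12   → 104 12
BINARY_MULTIPLY → 1248
LOAD_CONST -3   → 1248 -3
BINARY_ADD      → 1245
LOAD_CONST 11   → 1245 11
BINARY_SUBTRACT → 1234
UNARY_NEGATIVE  → -1234
UNARY_NEGATIVE  → 1234
LOAD_CONST 4    → 1234 4
BINARY_MULTIPLY → 4936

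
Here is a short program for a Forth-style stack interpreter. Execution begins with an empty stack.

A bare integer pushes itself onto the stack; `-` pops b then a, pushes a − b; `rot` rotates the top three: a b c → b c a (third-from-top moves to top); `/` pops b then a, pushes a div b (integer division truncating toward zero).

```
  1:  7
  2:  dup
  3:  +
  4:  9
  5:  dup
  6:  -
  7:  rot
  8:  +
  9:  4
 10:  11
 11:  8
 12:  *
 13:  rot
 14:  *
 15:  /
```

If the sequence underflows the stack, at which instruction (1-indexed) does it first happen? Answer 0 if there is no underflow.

7   : [7]
dup : [7, 7]
+   : [14]
9   : [14, 9]
dup : [14, 9, 9]
-   : [14, 0]
rot  — needs 3 operands, stack has 2 → underflow

7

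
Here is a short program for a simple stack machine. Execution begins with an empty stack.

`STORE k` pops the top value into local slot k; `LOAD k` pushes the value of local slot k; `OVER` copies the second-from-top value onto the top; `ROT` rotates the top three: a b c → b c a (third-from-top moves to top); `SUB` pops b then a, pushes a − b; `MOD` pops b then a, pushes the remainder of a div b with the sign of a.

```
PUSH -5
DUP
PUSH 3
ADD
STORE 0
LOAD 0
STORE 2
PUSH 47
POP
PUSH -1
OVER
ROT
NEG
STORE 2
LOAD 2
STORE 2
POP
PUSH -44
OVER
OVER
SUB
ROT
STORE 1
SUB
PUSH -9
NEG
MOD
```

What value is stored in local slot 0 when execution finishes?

-2

PUSH -5  -> [-5]
DUP      -> [-5, -5]
PUSH 3   -> [-5, -5, 3]
ADD      -> [-5, -2]
STORE 0  -> [-5]
LOAD 0   -> [-5, -2]
STORE 2  -> [-5]
PUSH 47  -> [-5, 47]
POP      -> [-5]
PUSH -1  -> [-5, -1]
OVER     -> [-5, -1, -5]
ROT      -> [-1, -5, -5]
NEG      -> [-1, -5, 5]
STORE 2  -> [-1, -5]
LOAD 2   -> [-1, -5, 5]
STORE 2  -> [-1, -5]
POP      -> [-1]
PUSH -44 -> [-1, -44]
OVER     -> [-1, -44, -1]
OVER     -> [-1, -44, -1, -44]
SUB      -> [-1, -44, 43]
ROT      -> [-44, 43, -1]
STORE 1  -> [-44, 43]
SUB      -> [-87]
PUSH -9  -> [-87, -9]
NEG      -> [-87, 9]
MOD      -> [-6]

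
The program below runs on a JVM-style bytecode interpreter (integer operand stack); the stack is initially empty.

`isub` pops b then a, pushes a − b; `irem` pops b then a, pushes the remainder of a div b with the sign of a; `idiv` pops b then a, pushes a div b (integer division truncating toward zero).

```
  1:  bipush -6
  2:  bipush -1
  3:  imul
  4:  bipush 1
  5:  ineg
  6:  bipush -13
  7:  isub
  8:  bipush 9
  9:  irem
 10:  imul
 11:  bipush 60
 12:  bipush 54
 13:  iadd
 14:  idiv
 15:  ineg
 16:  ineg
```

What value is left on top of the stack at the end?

bipush -6  -> [-6]
bipush -1  -> [-6, -1]
imul       -> [6]
bipush 1   -> [6, 1]
ineg       -> [6, -1]
bipush -13 -> [6, -1, -13]
isub       -> [6, 12]
bipush 9   -> [6, 12, 9]
irem       -> [6, 3]
imul       -> [18]
bipush 60  -> [18, 60]
bipush 54  -> [18, 60, 54]
iadd       -> [18, 114]
idiv       -> [0]
ineg       -> [0]
ineg       -> [0]

0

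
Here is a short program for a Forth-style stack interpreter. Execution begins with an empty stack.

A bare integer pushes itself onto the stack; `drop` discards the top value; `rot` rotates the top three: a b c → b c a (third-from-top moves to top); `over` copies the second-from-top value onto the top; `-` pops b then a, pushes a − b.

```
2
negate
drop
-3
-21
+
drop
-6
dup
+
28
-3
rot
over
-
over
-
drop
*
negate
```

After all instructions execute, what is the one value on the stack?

2      → 2
negate → -2
drop   → (empty)
-3     → -3
-21    → -3 -21
+      → -24
drop   → (empty)
-6     → -6
dup    → -6 -6
+      → -12
28     → -12 28
-3     → -12 28 -3
rot    → 28 -3 -12
over   → 28 -3 -12 -3
-      → 28 -3 -9
over   → 28 -3 -9 -3
-      → 28 -3 -6
drop   → 28 -3
*      → -84
negate → 84

84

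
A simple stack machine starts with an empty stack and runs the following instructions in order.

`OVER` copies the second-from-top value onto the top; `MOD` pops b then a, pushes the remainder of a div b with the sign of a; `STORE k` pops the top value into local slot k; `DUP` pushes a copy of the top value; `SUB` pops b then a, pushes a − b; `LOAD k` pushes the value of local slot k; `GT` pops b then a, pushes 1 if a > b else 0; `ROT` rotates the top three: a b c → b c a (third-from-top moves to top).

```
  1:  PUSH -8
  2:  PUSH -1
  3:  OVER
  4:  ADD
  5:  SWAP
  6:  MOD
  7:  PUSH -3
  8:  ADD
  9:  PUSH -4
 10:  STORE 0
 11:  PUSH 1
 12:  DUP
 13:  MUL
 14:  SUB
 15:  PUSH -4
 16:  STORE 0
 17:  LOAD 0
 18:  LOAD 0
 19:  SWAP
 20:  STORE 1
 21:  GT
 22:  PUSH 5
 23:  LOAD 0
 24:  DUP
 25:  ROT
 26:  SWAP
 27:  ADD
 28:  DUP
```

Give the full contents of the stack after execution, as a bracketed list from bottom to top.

[0, -4, 1, 1]

PUSH -8 : -8
PUSH -1 : -8 -1
OVER    : -8 -1 -8
ADD     : -8 -9
SWAP    : -9 -8
MOD     : -1
PUSH -3 : -1 -3
ADD     : -4
PUSH -4 : -4 -4
STORE 0 : -4
PUSH 1  : -4 1
DUP     : -4 1 1
MUL     : -4 1
SUB     : -5
PUSH -4 : -5 -4
STORE 0 : -5
LOAD 0  : -5 -4
LOAD 0  : -5 -4 -4
SWAP    : -5 -4 -4
STORE 1 : -5 -4
GT      : 0
PUSH 5  : 0 5
LOAD 0  : 0 5 -4
DUP     : 0 5 -4 -4
ROT     : 0 -4 -4 5
SWAP    : 0 -4 5 -4
ADD     : 0 -4 1
DUP     : 0 -4 1 1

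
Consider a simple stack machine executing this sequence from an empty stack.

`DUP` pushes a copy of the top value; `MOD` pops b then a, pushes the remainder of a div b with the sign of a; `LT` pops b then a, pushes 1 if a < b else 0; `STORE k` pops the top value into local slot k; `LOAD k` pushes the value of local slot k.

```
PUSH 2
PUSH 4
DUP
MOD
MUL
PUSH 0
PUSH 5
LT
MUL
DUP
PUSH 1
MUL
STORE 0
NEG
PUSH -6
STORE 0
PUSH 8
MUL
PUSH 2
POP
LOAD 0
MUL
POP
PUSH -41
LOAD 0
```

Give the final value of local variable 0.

-6

PUSH 2   → [2]
PUSH 4   → [2, 4]
DUP      → [2, 4, 4]
MOD      → [2, 0]
MUL      → [0]
PUSH 0   → [0, 0]
PUSH 5   → [0, 0, 5]
LT       → [0, 1]
MUL      → [0]
DUP      → [0, 0]
PUSH 1   → [0, 0, 1]
MUL      → [0, 0]
STORE 0  → [0]
NEG      → [0]
PUSH -6  → [0, -6]
STORE 0  → [0]
PUSH 8   → [0, 8]
MUL      → [0]
PUSH 2   → [0, 2]
POP      → [0]
LOAD 0   → [0, -6]
MUL      → [0]
POP      → []
PUSH -41 → [-41]
LOAD 0   → [-41, -6]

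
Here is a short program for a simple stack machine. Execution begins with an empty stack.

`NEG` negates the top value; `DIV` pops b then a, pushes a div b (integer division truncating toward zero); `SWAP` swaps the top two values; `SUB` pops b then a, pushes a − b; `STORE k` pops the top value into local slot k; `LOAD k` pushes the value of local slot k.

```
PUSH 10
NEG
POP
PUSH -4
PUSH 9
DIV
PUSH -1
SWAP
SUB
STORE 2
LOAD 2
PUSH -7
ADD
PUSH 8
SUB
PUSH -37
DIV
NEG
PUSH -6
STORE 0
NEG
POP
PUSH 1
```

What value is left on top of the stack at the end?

PUSH 10  : 10
NEG      : -10
POP      : (empty)
PUSH -4  : -4
PUSH 9   : -4 9
DIV      : 0
PUSH -1  : 0 -1
SWAP     : -1 0
SUB      : -1
STORE 2  : (empty)
LOAD 2   : -1
PUSH -7  : -1 -7
ADD      : -8
PUSH 8   : -8 8
SUB      : -16
PUSH -37 : -16 -37
DIV      : 0
NEG      : 0
PUSH -6  : 0 -6
STORE 0  : 0
NEG      : 0
POP      : (empty)
PUSH 1   : 1

1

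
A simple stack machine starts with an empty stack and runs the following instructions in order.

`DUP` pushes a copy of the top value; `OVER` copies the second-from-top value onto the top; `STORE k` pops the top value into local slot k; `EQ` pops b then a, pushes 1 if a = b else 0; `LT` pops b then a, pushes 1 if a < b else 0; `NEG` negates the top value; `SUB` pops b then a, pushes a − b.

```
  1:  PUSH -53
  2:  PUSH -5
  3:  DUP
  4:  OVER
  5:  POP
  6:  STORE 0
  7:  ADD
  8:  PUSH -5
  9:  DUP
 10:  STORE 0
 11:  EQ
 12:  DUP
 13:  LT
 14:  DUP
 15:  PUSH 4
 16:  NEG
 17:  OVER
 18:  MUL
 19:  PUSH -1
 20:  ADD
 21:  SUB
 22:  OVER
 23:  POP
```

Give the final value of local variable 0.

-5

PUSH -53 -> -53
PUSH -5  -> -53 -5
DUP      -> -53 -5 -5
OVER     -> -53 -5 -5 -5
POP      -> -53 -5 -5
STORE 0  -> -53 -5
ADD      -> -58
PUSH -5  -> -58 -5
DUP      -> -58 -5 -5
STORE 0  -> -58 -5
EQ       -> 0
DUP      -> 0 0
LT       -> 0
DUP      -> 0 0
PUSH 4   -> 0 0 4
NEG      -> 0 0 -4
OVER     -> 0 0 -4 0
MUL      -> 0 0 0
PUSH -1  -> 0 0 0 -1
ADD      -> 0 0 -1
SUB      -> 0 1
OVER     -> 0 1 0
POP      -> 0 1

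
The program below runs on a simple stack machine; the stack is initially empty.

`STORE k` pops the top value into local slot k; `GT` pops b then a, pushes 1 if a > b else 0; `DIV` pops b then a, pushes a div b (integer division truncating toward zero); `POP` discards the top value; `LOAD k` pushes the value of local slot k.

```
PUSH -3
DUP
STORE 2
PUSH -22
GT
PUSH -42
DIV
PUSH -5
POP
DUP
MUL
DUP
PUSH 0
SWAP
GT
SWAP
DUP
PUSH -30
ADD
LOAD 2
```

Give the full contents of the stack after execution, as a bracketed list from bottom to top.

PUSH -3  -> [-3]
DUP      -> [-3, -3]
STORE 2  -> [-3]
PUSH -22 -> [-3, -22]
GT       -> [1]
PUSH -42 -> [1, -42]
DIV      -> [0]
PUSH -5  -> [0, -5]
POP      -> [0]
DUP      -> [0, 0]
MUL      -> [0]
DUP      -> [0, 0]
PUSH 0   -> [0, 0, 0]
SWAP     -> [0, 0, 0]
GT       -> [0, 0]
SWAP     -> [0, 0]
DUP      -> [0, 0, 0]
PUSH -30 -> [0, 0, 0, -30]
ADD      -> [0, 0, -30]
LOAD 2   -> [0, 0, -30, -3]

[0, 0, -30, -3]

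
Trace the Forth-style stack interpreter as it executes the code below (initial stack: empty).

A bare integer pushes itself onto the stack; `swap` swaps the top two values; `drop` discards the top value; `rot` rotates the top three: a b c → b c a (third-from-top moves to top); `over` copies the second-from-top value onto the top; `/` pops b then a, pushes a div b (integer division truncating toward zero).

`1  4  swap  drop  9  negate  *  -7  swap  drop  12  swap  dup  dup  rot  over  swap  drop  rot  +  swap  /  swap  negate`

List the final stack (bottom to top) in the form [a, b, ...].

1       1
4       1 4
swap    4 1
drop    4
9       4 9
negate  4 -9
*       -36
-7      -36 -7
swap    -7 -36
drop    -7
12      -7 12
swap    12 -7
dup     12 -7 -7
dup     12 -7 -7 -7
rot     12 -7 -7 -7
over    12 -7 -7 -7 -7
swap    12 -7 -7 -7 -7
drop    12 -7 -7 -7
rot     12 -7 -7 -7
+       12 -7 -14
swap    12 -14 -7
/       12 2
swap    2 12
negate  2 -12

[2, -12]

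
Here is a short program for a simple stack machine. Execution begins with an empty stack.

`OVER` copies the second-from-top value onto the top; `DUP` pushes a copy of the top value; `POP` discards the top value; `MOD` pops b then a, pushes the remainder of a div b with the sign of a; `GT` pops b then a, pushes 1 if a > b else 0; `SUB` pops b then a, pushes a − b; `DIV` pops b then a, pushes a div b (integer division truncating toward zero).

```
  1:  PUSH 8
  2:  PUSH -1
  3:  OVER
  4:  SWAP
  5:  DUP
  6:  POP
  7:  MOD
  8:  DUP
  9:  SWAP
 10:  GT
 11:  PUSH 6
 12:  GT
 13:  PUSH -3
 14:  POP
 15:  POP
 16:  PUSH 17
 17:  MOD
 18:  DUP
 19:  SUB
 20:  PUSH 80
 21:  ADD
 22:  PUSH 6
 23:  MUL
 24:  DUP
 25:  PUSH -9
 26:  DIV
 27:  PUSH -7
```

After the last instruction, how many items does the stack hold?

PUSH 8  : [8]
PUSH -1 : [8, -1]
OVER    : [8, -1, 8]
SWAP    : [8, 8, -1]
DUP     : [8, 8, -1, -1]
POP     : [8, 8, -1]
MOD     : [8, 0]
DUP     : [8, 0, 0]
SWAP    : [8, 0, 0]
GT      : [8, 0]
PUSH 6  : [8, 0, 6]
GT      : [8, 0]
PUSH -3 : [8, 0, -3]
POP     : [8, 0]
POP     : [8]
PUSH 17 : [8, 17]
MOD     : [8]
DUP     : [8, 8]
SUB     : [0]
PUSH 80 : [0, 80]
ADD     : [80]
PUSH 6  : [80, 6]
MUL     : [480]
DUP     : [480, 480]
PUSH -9 : [480, 480, -9]
DIV     : [480, -53]
PUSH -7 : [480, -53, -7]

3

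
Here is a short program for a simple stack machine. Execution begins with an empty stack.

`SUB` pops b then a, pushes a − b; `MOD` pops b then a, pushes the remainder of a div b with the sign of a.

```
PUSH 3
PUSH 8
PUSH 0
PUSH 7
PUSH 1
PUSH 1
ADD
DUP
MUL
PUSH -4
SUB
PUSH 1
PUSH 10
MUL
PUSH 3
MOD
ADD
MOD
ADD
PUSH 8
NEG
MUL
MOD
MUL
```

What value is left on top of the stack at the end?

PUSH 3  -> [3]
PUSH 8  -> [3, 8]
PUSH 0  -> [3, 8, 0]
PUSH 7  -> [3, 8, 0, 7]
PUSH 1  -> [3, 8, 0, 7, 1]
PUSH 1  -> [3, 8, 0, 7, 1, 1]
ADD     -> [3, 8, 0, 7, 2]
DUP     -> [3, 8, 0, 7, 2, 2]
MUL     -> [3, 8, 0, 7, 4]
PUSH -4 -> [3, 8, 0, 7, 4, -4]
SUB     -> [3, 8, 0, 7, 8]
PUSH 1  -> [3, 8, 0, 7, 8, 1]
PUSH 10 -> [3, 8, 0, 7, 8, 1, 10]
MUL     -> [3, 8, 0, 7, 8, 10]
PUSH 3  -> [3, 8, 0, 7, 8, 10, 3]
MOD     -> [3, 8, 0, 7, 8, 1]
ADD     -> [3, 8, 0, 7, 9]
MOD     -> [3, 8, 0, 7]
ADD     -> [3, 8, 7]
PUSH 8  -> [3, 8, 7, 8]
NEG     -> [3, 8, 7, -8]
MUL     -> [3, 8, -56]
MOD     -> [3, 8]
MUL     -> [24]

24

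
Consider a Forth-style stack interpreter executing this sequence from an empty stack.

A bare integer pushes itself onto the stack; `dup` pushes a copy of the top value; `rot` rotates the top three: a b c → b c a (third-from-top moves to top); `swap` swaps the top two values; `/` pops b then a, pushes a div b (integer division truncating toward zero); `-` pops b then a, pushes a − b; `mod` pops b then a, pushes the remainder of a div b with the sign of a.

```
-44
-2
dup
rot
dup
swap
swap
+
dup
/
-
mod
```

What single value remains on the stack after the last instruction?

-44   -44
-2    -44 -2
dup   -44 -2 -2
rot   -2 -2 -44
dup   -2 -2 -44 -44
swap  -2 -2 -44 -44
swap  -2 -2 -44 -44
+     -2 -2 -88
dup   -2 -2 -88 -88
/     -2 -2 1
-     -2 -3
mod   -2

-2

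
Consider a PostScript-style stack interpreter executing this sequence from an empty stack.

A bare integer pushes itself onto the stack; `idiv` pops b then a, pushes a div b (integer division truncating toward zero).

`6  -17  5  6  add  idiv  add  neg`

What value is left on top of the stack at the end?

6    -> 6
-17  -> 6 -17
5    -> 6 -17 5
6    -> 6 -17 5 6
add  -> 6 -17 11
idiv -> 6 -1
add  -> 5
neg  -> -5

-5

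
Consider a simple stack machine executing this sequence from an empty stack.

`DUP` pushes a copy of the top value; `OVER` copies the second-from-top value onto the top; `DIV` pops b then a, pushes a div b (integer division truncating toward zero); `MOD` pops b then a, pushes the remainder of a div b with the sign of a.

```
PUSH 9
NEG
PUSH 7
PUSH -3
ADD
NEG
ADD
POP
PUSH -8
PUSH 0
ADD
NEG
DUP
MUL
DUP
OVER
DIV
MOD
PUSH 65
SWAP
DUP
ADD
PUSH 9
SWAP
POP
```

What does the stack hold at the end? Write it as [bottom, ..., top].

[65, 9]

PUSH 9  → [9]
NEG     → [-9]
PUSH 7  → [-9, 7]
PUSH -3 → [-9, 7, -3]
ADD     → [-9, 4]
NEG     → [-9, -4]
ADD     → [-13]
POP     → []
PUSH -8 → [-8]
PUSH 0  → [-8, 0]
ADD     → [-8]
NEG     → [8]
DUP     → [8, 8]
MUL     → [64]
DUP     → [64, 64]
OVER    → [64, 64, 64]
DIV     → [64, 1]
MOD     → [0]
PUSH 65 → [0, 65]
SWAP    → [65, 0]
DUP     → [65, 0, 0]
ADD     → [65, 0]
PUSH 9  → [65, 0, 9]
SWAP    → [65, 9, 0]
POP     → [65, 9]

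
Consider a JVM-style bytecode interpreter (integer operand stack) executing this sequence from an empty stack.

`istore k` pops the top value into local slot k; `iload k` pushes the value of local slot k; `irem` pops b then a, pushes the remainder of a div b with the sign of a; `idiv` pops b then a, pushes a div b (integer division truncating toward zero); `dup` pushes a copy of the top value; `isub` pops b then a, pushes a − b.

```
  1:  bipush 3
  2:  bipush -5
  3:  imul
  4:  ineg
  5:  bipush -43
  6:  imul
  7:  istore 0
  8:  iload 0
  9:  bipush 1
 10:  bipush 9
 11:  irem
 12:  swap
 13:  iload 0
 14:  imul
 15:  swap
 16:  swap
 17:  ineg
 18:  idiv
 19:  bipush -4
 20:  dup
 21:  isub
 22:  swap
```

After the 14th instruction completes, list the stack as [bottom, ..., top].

[1, 416025]

bipush 3   → [3]
bipush -5  → [3, -5]
imul       → [-15]
ineg       → [15]
bipush -43 → [15, -43]
imul       → [-645]
istore 0   → []
iload 0    → [-645]
bipush 1   → [-645, 1]
bipush 9   → [-645, 1, 9]
irem       → [-645, 1]
swap       → [1, -645]
iload 0    → [1, -645, -645]
imul       → [1, 416025]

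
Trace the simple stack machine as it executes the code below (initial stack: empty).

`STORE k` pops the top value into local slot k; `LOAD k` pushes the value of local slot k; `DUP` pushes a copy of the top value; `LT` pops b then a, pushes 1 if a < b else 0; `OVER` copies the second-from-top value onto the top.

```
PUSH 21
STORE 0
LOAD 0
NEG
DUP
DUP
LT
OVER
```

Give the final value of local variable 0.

21

PUSH 21 -> [21]
STORE 0 -> []
LOAD 0  -> [21]
NEG     -> [-21]
DUP     -> [-21, -21]
DUP     -> [-21, -21, -21]
LT      -> [-21, 0]
OVER    -> [-21, 0, -21]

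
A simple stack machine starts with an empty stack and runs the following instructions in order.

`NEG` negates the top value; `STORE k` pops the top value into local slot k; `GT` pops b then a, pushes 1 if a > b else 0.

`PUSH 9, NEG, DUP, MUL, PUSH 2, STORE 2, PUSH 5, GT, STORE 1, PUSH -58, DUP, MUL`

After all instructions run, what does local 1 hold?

1

PUSH 9   -> 9
NEG      -> -9
DUP      -> -9 -9
MUL      -> 81
PUSH 2   -> 81 2
STORE 2  -> 81
PUSH 5   -> 81 5
GT       -> 1
STORE 1  -> (empty)
PUSH -58 -> -58
DUP      -> -58 -58
MUL      -> 3364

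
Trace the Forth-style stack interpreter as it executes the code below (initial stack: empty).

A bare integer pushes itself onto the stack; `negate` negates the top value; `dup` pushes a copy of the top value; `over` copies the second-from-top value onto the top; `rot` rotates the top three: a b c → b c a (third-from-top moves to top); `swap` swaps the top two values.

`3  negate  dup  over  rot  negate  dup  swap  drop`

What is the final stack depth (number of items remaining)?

3       [3]
negate  [-3]
dup     [-3, -3]
over    [-3, -3, -3]
rot     [-3, -3, -3]
negate  [-3, -3, 3]
dup     [-3, -3, 3, 3]
swap    [-3, -3, 3, 3]
drop    [-3, -3, 3]

3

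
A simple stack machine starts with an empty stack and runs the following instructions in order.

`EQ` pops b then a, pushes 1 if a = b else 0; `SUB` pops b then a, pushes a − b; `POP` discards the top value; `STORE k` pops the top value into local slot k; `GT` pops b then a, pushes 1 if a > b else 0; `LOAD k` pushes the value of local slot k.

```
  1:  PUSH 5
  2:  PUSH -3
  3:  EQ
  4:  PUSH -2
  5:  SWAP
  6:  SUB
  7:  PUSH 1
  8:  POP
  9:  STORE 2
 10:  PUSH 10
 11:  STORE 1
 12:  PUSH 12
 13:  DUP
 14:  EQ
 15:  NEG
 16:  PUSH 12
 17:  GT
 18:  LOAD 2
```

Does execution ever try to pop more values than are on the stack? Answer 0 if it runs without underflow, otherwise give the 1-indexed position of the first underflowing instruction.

0

PUSH 5   [5]
PUSH -3  [5, -3]
EQ       [0]
PUSH -2  [0, -2]
SWAP     [-2, 0]
SUB      [-2]
PUSH 1   [-2, 1]
POP      [-2]
STORE 2  []
PUSH 10  [10]
STORE 1  []
PUSH 12  [12]
DUP      [12, 12]
EQ       [1]
NEG      [-1]
PUSH 12  [-1, 12]
GT       [0]
LOAD 2   [0, -2]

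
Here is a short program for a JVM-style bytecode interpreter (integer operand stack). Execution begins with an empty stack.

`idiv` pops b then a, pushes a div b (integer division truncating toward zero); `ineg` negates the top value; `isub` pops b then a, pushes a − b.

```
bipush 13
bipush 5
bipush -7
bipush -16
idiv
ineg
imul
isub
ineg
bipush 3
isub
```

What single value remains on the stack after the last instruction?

bipush 13  : [13]
bipush 5   : [13, 5]
bipush -7  : [13, 5, -7]
bipush -16 : [13, 5, -7, -16]
idiv       : [13, 5, 0]
ineg       : [13, 5, 0]
imul       : [13, 0]
isub       : [13]
ineg       : [-13]
bipush 3   : [-13, 3]
isub       : [-16]

-16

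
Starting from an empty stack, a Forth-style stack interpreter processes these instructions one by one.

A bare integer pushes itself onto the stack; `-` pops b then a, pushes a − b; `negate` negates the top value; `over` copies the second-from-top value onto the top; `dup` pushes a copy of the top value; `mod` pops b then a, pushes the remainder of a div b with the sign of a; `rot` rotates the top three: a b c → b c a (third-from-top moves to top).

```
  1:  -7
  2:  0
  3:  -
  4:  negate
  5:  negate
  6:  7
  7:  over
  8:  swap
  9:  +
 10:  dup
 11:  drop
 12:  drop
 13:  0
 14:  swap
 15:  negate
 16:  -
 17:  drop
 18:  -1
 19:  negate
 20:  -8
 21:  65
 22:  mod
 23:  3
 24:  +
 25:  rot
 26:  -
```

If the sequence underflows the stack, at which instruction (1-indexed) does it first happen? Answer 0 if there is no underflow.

25

-7      [-7]
0       [-7, 0]
-       [-7]
negate  [7]
negate  [-7]
7       [-7, 7]
over    [-7, 7, -7]
swap    [-7, -7, 7]
+       [-7, 0]
dup     [-7, 0, 0]
drop    [-7, 0]
drop    [-7]
0       [-7, 0]
swap    [0, -7]
negate  [0, 7]
-       [-7]
drop    []
-1      [-1]
negate  [1]
-8      [1, -8]
65      [1, -8, 65]
mod     [1, -8]
3       [1, -8, 3]
+       [1, -5]
rot  — needs 3 operands, stack has 2 → underflow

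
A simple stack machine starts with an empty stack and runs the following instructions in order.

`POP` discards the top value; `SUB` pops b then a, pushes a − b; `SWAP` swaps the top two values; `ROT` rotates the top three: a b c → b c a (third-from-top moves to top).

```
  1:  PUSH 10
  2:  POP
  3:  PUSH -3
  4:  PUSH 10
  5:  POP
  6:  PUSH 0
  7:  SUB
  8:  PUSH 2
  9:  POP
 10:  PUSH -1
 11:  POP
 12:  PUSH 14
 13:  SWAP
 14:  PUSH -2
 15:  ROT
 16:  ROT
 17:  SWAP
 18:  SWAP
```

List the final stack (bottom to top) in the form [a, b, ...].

[-2, 14, -3]

PUSH 10 → [10]
POP     → []
PUSH -3 → [-3]
PUSH 10 → [-3, 10]
POP     → [-3]
PUSH 0  → [-3, 0]
SUB     → [-3]
PUSH 2  → [-3, 2]
POP     → [-3]
PUSH -1 → [-3, -1]
POP     → [-3]
PUSH 14 → [-3, 14]
SWAP    → [14, -3]
PUSH -2 → [14, -3, -2]
ROT     → [-3, -2, 14]
ROT     → [-2, 14, -3]
SWAP    → [-2, -3, 14]
SWAP    → [-2, 14, -3]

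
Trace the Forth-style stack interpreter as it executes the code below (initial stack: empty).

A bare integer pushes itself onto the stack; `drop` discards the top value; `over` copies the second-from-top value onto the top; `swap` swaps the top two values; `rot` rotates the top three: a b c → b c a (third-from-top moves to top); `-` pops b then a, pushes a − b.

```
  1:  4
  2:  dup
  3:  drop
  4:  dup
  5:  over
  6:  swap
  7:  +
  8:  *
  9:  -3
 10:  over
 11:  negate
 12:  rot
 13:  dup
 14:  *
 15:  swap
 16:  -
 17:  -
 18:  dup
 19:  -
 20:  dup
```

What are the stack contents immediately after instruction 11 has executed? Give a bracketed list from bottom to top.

[32, -3, -32]

4      → [4]
dup    → [4, 4]
drop   → [4]
dup    → [4, 4]
over   → [4, 4, 4]
swap   → [4, 4, 4]
+      → [4, 8]
*      → [32]
-3     → [32, -3]
over   → [32, -3, 32]
negate → [32, -3, -32]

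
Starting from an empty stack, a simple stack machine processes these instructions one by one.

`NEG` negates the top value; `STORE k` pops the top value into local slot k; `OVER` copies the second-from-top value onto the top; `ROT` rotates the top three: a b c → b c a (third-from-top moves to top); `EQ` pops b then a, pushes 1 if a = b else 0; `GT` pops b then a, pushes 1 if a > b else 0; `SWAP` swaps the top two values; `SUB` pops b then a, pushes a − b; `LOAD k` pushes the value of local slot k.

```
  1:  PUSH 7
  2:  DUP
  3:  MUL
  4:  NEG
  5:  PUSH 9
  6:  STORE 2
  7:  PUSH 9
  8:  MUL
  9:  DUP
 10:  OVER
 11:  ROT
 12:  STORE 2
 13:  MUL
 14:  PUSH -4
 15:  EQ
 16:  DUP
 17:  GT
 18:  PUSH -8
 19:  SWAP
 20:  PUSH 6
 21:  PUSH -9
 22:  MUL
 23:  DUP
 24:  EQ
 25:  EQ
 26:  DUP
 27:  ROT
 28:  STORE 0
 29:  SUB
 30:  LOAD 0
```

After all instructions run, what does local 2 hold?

PUSH 7  : 7
DUP     : 7 7
MUL     : 49
NEG     : -49
PUSH 9  : -49 9
STORE 2 : -49
PUSH 9  : -49 9
MUL     : -441
DUP     : -441 -441
OVER    : -441 -441 -441
ROT     : -441 -441 -441
STORE 2 : -441 -441
MUL     : 194481
PUSH -4 : 194481 -4
EQ      : 0
DUP     : 0 0
GT      : 0
PUSH -8 : 0 -8
SWAP    : -8 0
PUSH 6  : -8 0 6
PUSH -9 : -8 0 6 -9
MUL     : -8 0 -54
DUP     : -8 0 -54 -54
EQ      : -8 0 1
EQ      : -8 0
DUP     : -8 0 0
ROT     : 0 0 -8
STORE 0 : 0 0
SUB     : 0
LOAD 0  : 0 -8

-441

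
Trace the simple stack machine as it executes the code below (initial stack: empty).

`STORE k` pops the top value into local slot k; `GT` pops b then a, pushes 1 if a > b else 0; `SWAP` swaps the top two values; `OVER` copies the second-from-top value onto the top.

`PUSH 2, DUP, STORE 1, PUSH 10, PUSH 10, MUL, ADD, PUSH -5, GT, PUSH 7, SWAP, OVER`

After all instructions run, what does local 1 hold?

PUSH 2   2
DUP      2 2
STORE 1  2
PUSH 10  2 10
PUSH 10  2 10 10
MUL      2 100
ADD      102
PUSH -5  102 -5
GT       1
PUSH 7   1 7
SWAP     7 1
OVER     7 1 7

2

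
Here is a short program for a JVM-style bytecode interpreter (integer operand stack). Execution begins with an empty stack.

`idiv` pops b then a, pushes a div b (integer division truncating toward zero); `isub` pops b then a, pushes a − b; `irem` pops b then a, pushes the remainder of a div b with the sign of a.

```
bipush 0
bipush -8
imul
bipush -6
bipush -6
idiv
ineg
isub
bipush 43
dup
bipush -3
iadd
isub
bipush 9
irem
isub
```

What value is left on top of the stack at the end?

bipush 0  → 0
bipush -8 → 0 -8
imul      → 0
bipush -6 → 0 -6
bipush -6 → 0 -6 -6
idiv      → 0 1
ineg      → 0 -1
isub      → 1
bipush 43 → 1 43
dup       → 1 43 43
bipush -3 → 1 43 43 -3
iadd      → 1 43 40
isub      → 1 3
bipush 9  → 1 3 9
irem      → 1 3
isub      → -2

-2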